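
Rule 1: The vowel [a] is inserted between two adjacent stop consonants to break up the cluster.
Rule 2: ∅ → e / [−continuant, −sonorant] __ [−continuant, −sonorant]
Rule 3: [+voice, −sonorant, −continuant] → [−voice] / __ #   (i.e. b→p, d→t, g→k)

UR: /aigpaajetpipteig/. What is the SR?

Rule 1 (stop-cluster a-epenthesis): /g/ and /p/ form a stop–stop cluster, so [a] is inserted between them. /t/ and /p/ form a stop–stop cluster, so [a] is inserted between them. /p/ and /t/ form a stop–stop cluster, so [a] is inserted between them. /aigpaajetpipteig/ → aigapaajetapipateig.
Rule 2 (stop-cluster e-epenthesis): no segment meets the environment; /aigapaajetapipateig/ is unchanged.
Rule 3 (final devoicing): /g/ is a voiced stop in word-final position, so it devoices to [k]. /aigapaajetapipateig/ → aigapaajetapipateik.

aigapaajetapipateik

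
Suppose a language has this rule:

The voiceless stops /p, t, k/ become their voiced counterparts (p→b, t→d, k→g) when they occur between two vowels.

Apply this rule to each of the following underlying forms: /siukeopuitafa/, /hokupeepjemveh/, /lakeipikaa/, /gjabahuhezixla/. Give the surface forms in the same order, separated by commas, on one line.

/siukeopuitafa/: /k/ is a voiceless stop between vowels /u/ and /e/, so it voices to [g]. /p/ is a voiceless stop between vowels /o/ and /u/, so it voices to [b]. /t/ is a voiceless stop between vowels /i/ and /a/, so it voices to [d]. → [siugeobuidafa].
/hokupeepjemveh/: /k/ is a voiceless stop between vowels /o/ and /u/, so it voices to [g]. /p/ is a voiceless stop between vowels /u/ and /e/, so it voices to [b]. → [hogubeepjemveh].
/lakeipikaa/: /k/ is a voiceless stop between vowels /a/ and /e/, so it voices to [g]. /p/ is a voiceless stop between vowels /i/ and /i/, so it voices to [b]. /k/ is a voiceless stop between vowels /i/ and /a/, so it voices to [g]. → [lageibigaa].
/gjabahuhezixla/: the rule's environment is not met; surfaces unchanged as [gjabahuhezixla].

siugeobuidafa, hogubeepjemveh, lageibigaa, gjabahuhezixla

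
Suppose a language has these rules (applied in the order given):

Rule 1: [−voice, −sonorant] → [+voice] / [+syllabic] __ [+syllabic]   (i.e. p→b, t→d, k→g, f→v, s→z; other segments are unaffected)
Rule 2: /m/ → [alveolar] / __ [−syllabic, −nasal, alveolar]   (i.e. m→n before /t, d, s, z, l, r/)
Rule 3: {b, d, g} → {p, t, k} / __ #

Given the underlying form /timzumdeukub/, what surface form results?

Rule 1 (intervocalic voicing): /k/ is a voiceless obstruent between vowels /u/ and /u/, so it voices to [g]. /timzumdeukub/ → timzumdeugub.
Rule 2 (nasal place assimilation): /m/ precedes the alveolar consonant /z/, so it assimilates in place to [n]. /m/ precedes the alveolar consonant /d/, so it assimilates in place to [n]. /timzumdeugub/ → tinzundeugub.
Rule 3 (final devoicing): /b/ is a voiced stop in word-final position, so it devoices to [p]. /tinzundeugub/ → tinzundeugup.

tinzundeugup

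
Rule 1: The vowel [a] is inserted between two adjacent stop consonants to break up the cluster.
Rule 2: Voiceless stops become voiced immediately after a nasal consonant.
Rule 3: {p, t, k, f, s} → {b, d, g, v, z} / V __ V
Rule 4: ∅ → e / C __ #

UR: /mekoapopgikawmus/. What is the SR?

megoabobagigawmuse

Rule 1 (stop-cluster a-epenthesis): /p/ and /g/ form a stop–stop cluster, so [a] is inserted between them. /mekoapopgikawmus/ → mekoapopagikawmus.
Rule 2 (post-nasal voicing): no segment meets the environment; /mekoapopagikawmus/ is unchanged.
Rule 3 (intervocalic voicing): /k/ is a voiceless obstruent between vowels /e/ and /o/, so it voices to [g]. /p/ is a voiceless obstruent between vowels /a/ and /o/, so it voices to [b]. /p/ is a voiceless obstruent between vowels /o/ and /a/, so it voices to [b]. /k/ is a voiceless obstruent between vowels /i/ and /a/, so it voices to [g]. /mekoapopagikawmus/ → megoabobagigawmus.
Rule 4 (final e-epenthesis): the form ends in the consonant /s/, so [e] is inserted word-finally. /megoabobagigawmus/ → megoabobagigawmuse.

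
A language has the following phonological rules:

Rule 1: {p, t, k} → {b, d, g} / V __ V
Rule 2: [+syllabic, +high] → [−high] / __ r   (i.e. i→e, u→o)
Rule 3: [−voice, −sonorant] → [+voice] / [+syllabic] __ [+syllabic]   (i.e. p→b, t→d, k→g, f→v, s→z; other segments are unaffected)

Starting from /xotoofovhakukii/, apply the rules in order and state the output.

xodoovovhagugii

Rule 1 (intervocalic voicing): /t/ is a voiceless stop between vowels /o/ and /o/, so it voices to [d]. /k/ is a voiceless stop between vowels /a/ and /u/, so it voices to [g]. /k/ is a voiceless stop between vowels /u/ and /i/, so it voices to [g]. /xotoofovhakukii/ → xodoofovhagugii.
Rule 2 (pre-rhotic lowering): no segment meets the environment; /xodoofovhagugii/ is unchanged.
Rule 3 (intervocalic voicing): /f/ is a voiceless obstruent between vowels /o/ and /o/, so it voices to [v]. /xodoofovhagugii/ → xodoovovhagugii.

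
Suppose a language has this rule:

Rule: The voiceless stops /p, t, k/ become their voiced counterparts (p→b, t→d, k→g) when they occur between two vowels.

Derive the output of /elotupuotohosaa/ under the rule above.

/t/ is a voiceless stop between vowels /o/ and /u/, so it voices to [d].
/p/ is a voiceless stop between vowels /u/ and /u/, so it voices to [b].
/t/ is a voiceless stop between vowels /o/ and /o/, so it voices to [d].
Surface form: [elodubuodohosaa].

elodubuodohosaa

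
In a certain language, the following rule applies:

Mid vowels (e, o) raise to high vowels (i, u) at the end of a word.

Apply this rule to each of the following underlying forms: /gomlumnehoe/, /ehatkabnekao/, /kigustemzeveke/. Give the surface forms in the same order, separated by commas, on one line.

/gomlumnehoe/: /e/ is a mid vowel in word-final position, so it raises to [i]. → [gomlumnehoi].
/ehatkabnekao/: /o/ is a mid vowel in word-final position, so it raises to [u]. → [ehatkabnekau].
/kigustemzeveke/: /e/ is a mid vowel in word-final position, so it raises to [i]. → [kigustemzeveki].

gomlumnehoi, ehatkabnekau, kigustemzeveki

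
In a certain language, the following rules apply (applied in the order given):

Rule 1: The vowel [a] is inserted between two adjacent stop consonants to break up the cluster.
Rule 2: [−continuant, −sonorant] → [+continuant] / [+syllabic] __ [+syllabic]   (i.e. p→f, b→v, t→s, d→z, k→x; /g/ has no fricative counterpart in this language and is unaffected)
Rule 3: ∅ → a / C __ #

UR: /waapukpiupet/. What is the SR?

waafuxafiufeta

Rule 1 (stop-cluster a-epenthesis): /k/ and /p/ form a stop–stop cluster, so [a] is inserted between them. /waapukpiupet/ → waapukapiupet.
Rule 2 (intervocalic spirantization): /p/ is a stop between vowels /a/ and /u/, so it spirantizes to the fricative [f]. /k/ is a stop between vowels /u/ and /a/, so it spirantizes to the fricative [x]. /p/ is a stop between vowels /a/ and /i/, so it spirantizes to the fricative [f]. /p/ is a stop between vowels /u/ and /e/, so it spirantizes to the fricative [f]. /waapukapiupet/ → waafuxafiufet.
Rule 3 (final a-epenthesis): the form ends in the consonant /t/, so [a] is inserted word-finally. /waafuxafiufet/ → waafuxafiufeta.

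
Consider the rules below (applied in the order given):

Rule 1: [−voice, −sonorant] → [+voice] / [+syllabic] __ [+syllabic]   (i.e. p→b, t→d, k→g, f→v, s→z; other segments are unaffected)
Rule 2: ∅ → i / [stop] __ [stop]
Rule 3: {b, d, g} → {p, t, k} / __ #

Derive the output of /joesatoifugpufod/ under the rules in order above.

Rule 1 (intervocalic voicing): /s/ is a voiceless obstruent between vowels /e/ and /a/, so it voices to [z]. /t/ is a voiceless obstruent between vowels /a/ and /o/, so it voices to [d]. /f/ is a voiceless obstruent between vowels /i/ and /u/, so it voices to [v]. /f/ is a voiceless obstruent between vowels /u/ and /o/, so it voices to [v]. /joesatoifugpufod/ → joezadoivugpuvod.
Rule 2 (stop-cluster i-epenthesis): /g/ and /p/ form a stop–stop cluster, so [i] is inserted between them. /joezadoivugpuvod/ → joezadoivugipuvod.
Rule 3 (final devoicing): /d/ is a voiced stop in word-final position, so it devoices to [t]. /joezadoivugipuvod/ → joezadoivugipuvot.

joezadoivugipuvot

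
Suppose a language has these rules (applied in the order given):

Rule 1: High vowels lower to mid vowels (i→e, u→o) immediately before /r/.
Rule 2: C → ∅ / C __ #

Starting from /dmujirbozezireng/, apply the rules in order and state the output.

dmujerbozezeren

Rule 1 (pre-rhotic lowering): /i/ is a high vowel immediately before /r/, so it lowers to [e]. /i/ is a high vowel immediately before /r/, so it lowers to [e]. /dmujirbozezireng/ → dmujerbozezereng.
Rule 2 (final cluster simplification): /g/ is the second consonant of a word-final cluster /ng/, so it deletes. /dmujerbozezereng/ → dmujerbozezeren.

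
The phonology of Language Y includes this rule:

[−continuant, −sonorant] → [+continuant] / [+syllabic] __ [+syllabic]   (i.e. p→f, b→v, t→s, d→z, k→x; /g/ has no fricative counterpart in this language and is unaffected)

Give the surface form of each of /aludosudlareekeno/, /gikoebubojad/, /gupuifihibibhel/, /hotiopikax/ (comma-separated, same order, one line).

aluzosudlareexeno, gixoevuvojad, gufuifihivibhel, hosiofixax

/aludosudlareekeno/: /d/ is a stop between vowels /u/ and /o/, so it spirantizes to the fricative [z]. /k/ is a stop between vowels /e/ and /e/, so it spirantizes to the fricative [x]. → [aluzosudlareexeno].
/gikoebubojad/: /k/ is a stop between vowels /i/ and /o/, so it spirantizes to the fricative [x]. /b/ is a stop between vowels /e/ and /u/, so it spirantizes to the fricative [v]. /b/ is a stop between vowels /u/ and /o/, so it spirantizes to the fricative [v]. → [gixoevuvojad].
/gupuifihibibhel/: /p/ is a stop between vowels /u/ and /u/, so it spirantizes to the fricative [f]. /b/ is a stop between vowels /i/ and /i/, so it spirantizes to the fricative [v]. → [gufuifihivibhel].
/hotiopikax/: /t/ is a stop between vowels /o/ and /i/, so it spirantizes to the fricative [s]. /p/ is a stop between vowels /o/ and /i/, so it spirantizes to the fricative [f]. /k/ is a stop between vowels /i/ and /a/, so it spirantizes to the fricative [x]. → [hosiofixax].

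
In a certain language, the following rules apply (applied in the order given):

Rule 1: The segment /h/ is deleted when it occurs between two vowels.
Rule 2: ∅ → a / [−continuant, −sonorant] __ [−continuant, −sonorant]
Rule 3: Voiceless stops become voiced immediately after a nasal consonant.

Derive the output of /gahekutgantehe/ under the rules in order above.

Rule 1 (intervocalic h-deletion): /h/ occurs between vowels /a/ and /e/, so it deletes. /h/ occurs between vowels /e/ and /e/, so it deletes. /gahekutgantehe/ → gaekutgantee.
Rule 2 (stop-cluster a-epenthesis): /t/ and /g/ form a stop–stop cluster, so [a] is inserted between them. /gaekutgantee/ → gaekutagantee.
Rule 3 (post-nasal voicing): /t/ is a voiceless stop immediately after the nasal /n/, so it voices to [d]. /gaekutagantee/ → gaekutagandee.

gaekutagandee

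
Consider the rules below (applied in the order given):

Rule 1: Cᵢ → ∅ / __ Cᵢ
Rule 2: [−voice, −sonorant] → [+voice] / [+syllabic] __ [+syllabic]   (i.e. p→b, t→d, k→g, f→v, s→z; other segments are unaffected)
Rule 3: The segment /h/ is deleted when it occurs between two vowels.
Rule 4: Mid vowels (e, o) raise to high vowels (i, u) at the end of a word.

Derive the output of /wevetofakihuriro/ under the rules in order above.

wevedovagiuriru

Rule 1 (degemination): no segment meets the environment; /wevetofakihuriro/ is unchanged.
Rule 2 (intervocalic voicing): /t/ is a voiceless obstruent between vowels /e/ and /o/, so it voices to [d]. /f/ is a voiceless obstruent between vowels /o/ and /a/, so it voices to [v]. /k/ is a voiceless obstruent between vowels /a/ and /i/, so it voices to [g]. /wevetofakihuriro/ → wevedovagihuriro.
Rule 3 (intervocalic h-deletion): /h/ occurs between vowels /i/ and /u/, so it deletes. /wevedovagihuriro/ → wevedovagiuriro.
Rule 4 (final vowel raising): /o/ is a mid vowel in word-final position, so it raises to [u]. /wevedovagiuriro/ → wevedovagiuriru.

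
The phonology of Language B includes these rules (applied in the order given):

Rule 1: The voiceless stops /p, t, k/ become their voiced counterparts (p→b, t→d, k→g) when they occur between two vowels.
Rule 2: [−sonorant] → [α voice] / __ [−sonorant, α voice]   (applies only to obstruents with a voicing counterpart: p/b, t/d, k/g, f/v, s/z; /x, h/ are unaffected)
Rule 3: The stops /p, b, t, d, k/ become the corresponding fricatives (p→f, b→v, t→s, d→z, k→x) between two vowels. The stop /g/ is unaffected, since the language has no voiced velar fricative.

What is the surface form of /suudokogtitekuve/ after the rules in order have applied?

suuzogoktizeguve

Rule 1 (intervocalic voicing): /k/ is a voiceless stop between vowels /o/ and /o/, so it voices to [g]. /t/ is a voiceless stop between vowels /i/ and /e/, so it voices to [d]. /k/ is a voiceless stop between vowels /e/ and /u/, so it voices to [g]. /suudokogtitekuve/ → suudogogtideguve.
Rule 2 (regressive voicing assimilation): /g/ precedes the voiceless obstruent /t/, so it devoices to [k] by assimilation. /suudogogtideguve/ → suudogoktideguve.
Rule 3 (intervocalic spirantization): /d/ is a stop between vowels /u/ and /o/, so it spirantizes to the fricative [z]. /d/ is a stop between vowels /i/ and /e/, so it spirantizes to the fricative [z]. /suudogoktideguve/ → suuzogoktizeguve.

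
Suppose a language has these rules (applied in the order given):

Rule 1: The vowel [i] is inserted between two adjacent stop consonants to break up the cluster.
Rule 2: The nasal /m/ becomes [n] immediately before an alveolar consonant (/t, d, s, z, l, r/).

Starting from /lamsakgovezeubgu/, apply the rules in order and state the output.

Rule 1 (stop-cluster i-epenthesis): /k/ and /g/ form a stop–stop cluster, so [i] is inserted between them. /b/ and /g/ form a stop–stop cluster, so [i] is inserted between them. /lamsakgovezeubgu/ → lamsakigovezeubigu.
Rule 2 (nasal place assimilation): /m/ precedes the alveolar consonant /s/, so it assimilates in place to [n]. /lamsakigovezeubigu/ → lansakigovezeubigu.

lansakigovezeubigu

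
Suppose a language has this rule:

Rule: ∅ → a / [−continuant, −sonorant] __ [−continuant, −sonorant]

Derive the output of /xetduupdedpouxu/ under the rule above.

/t/ and /d/ form a stop–stop cluster, so [a] is inserted between them.
/p/ and /d/ form a stop–stop cluster, so [a] is inserted between them.
/d/ and /p/ form a stop–stop cluster, so [a] is inserted between them.
Surface form: [xetaduupadedapouxu].

xetaduupadedapouxu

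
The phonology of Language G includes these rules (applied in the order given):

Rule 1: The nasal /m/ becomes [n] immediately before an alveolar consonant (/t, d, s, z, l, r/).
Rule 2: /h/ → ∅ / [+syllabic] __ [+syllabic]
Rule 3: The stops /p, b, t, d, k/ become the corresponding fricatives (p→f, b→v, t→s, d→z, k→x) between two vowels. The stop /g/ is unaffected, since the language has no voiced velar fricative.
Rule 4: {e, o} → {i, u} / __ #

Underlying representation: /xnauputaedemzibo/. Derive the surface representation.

Rule 1 (nasal place assimilation): /m/ precedes the alveolar consonant /z/, so it assimilates in place to [n]. /xnauputaedemzibo/ → xnauputaedenzibo.
Rule 2 (intervocalic h-deletion): no segment meets the environment; /xnauputaedenzibo/ is unchanged.
Rule 3 (intervocalic spirantization): /p/ is a stop between vowels /u/ and /u/, so it spirantizes to the fricative [f]. /t/ is a stop between vowels /u/ and /a/, so it spirantizes to the fricative [s]. /d/ is a stop between vowels /e/ and /e/, so it spirantizes to the fricative [z]. /b/ is a stop between vowels /i/ and /o/, so it spirantizes to the fricative [v]. /xnauputaedenzibo/ → xnaufusaezenzivo.
Rule 4 (final vowel raising): /o/ is a mid vowel in word-final position, so it raises to [u]. /xnaufusaezenzivo/ → xnaufusaezenzivu.

xnaufusaezenzivu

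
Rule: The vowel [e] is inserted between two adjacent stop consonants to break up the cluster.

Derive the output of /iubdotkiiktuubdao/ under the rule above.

/b/ and /d/ form a stop–stop cluster, so [e] is inserted between them.
/t/ and /k/ form a stop–stop cluster, so [e] is inserted between them.
/k/ and /t/ form a stop–stop cluster, so [e] is inserted between them.
/b/ and /d/ form a stop–stop cluster, so [e] is inserted between them.
Surface form: [iubedotekiiketuubedao].

iubedotekiiketuubedao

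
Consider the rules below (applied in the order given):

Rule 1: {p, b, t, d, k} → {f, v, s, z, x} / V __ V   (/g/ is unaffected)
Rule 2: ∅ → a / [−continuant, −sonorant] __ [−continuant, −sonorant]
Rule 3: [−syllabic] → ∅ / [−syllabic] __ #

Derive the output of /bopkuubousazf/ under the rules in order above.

bopakuuvousaz

Rule 1 (intervocalic spirantization): /b/ is a stop between vowels /u/ and /o/, so it spirantizes to the fricative [v]. /bopkuubousazf/ → bopkuuvousazf.
Rule 2 (stop-cluster a-epenthesis): /p/ and /k/ form a stop–stop cluster, so [a] is inserted between them. /bopkuuvousazf/ → bopakuuvousazf.
Rule 3 (final cluster simplification): /f/ is the second consonant of a word-final cluster /zf/, so it deletes. /bopakuuvousazf/ → bopakuuvousaz.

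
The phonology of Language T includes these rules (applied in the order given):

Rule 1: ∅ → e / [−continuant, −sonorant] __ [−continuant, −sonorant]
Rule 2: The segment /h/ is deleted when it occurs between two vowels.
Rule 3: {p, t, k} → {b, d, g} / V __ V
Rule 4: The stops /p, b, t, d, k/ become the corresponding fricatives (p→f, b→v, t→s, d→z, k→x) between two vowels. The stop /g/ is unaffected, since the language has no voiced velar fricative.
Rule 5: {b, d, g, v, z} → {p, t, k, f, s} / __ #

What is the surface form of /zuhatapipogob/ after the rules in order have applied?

Rule 1 (stop-cluster e-epenthesis): no segment meets the environment; /zuhatapipogob/ is unchanged.
Rule 2 (intervocalic h-deletion): /h/ occurs between vowels /u/ and /a/, so it deletes. /zuhatapipogob/ → zuatapipogob.
Rule 3 (intervocalic voicing): /t/ is a voiceless stop between vowels /a/ and /a/, so it voices to [d]. /p/ is a voiceless stop between vowels /a/ and /i/, so it voices to [b]. /p/ is a voiceless stop between vowels /i/ and /o/, so it voices to [b]. /zuatapipogob/ → zuadabibogob.
Rule 4 (intervocalic spirantization): /d/ is a stop between vowels /a/ and /a/, so it spirantizes to the fricative [z]. /b/ is a stop between vowels /a/ and /i/, so it spirantizes to the fricative [v]. /b/ is a stop between vowels /i/ and /o/, so it spirantizes to the fricative [v]. /zuadabibogob/ → zuazavivogob.
Rule 5 (final devoicing): /b/ is a voiced obstruent in word-final position, so it devoices to [p]. /zuazavivogob/ → zuazavivogop.

zuazavivogop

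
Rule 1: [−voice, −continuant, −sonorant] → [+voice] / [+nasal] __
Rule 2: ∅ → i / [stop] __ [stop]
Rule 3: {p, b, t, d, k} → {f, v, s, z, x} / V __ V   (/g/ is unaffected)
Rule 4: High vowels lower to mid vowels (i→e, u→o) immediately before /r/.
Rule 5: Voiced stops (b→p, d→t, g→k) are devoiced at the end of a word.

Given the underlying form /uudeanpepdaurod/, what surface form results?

uuzeanbefizaorot

Rule 1 (post-nasal voicing): /p/ is a voiceless stop immediately after the nasal /n/, so it voices to [b]. /uudeanpepdaurod/ → uudeanbepdaurod.
Rule 2 (stop-cluster i-epenthesis): /p/ and /d/ form a stop–stop cluster, so [i] is inserted between them. /uudeanbepdaurod/ → uudeanbepidaurod.
Rule 3 (intervocalic spirantization): /d/ is a stop between vowels /u/ and /e/, so it spirantizes to the fricative [z]. /p/ is a stop between vowels /e/ and /i/, so it spirantizes to the fricative [f]. /d/ is a stop between vowels /i/ and /a/, so it spirantizes to the fricative [z]. /uudeanbepidaurod/ → uuzeanbefizaurod.
Rule 4 (pre-rhotic lowering): /u/ is a high vowel immediately before /r/, so it lowers to [o]. /uuzeanbefizaurod/ → uuzeanbefizaorod.
Rule 5 (final devoicing): /d/ is a voiced stop in word-final position, so it devoices to [t]. /uuzeanbefizaorod/ → uuzeanbefizaorot.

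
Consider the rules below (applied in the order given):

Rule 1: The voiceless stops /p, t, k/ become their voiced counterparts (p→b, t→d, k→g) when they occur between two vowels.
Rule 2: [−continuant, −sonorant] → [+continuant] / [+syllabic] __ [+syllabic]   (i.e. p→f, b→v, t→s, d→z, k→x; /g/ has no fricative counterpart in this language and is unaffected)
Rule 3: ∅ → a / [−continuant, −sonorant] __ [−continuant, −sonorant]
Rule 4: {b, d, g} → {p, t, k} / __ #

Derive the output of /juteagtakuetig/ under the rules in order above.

Rule 1 (intervocalic voicing): /t/ is a voiceless stop between vowels /u/ and /e/, so it voices to [d]. /k/ is a voiceless stop between vowels /a/ and /u/, so it voices to [g]. /t/ is a voiceless stop between vowels /e/ and /i/, so it voices to [d]. /juteagtakuetig/ → judeagtaguedig.
Rule 2 (intervocalic spirantization): /d/ is a stop between vowels /u/ and /e/, so it spirantizes to the fricative [z]. /d/ is a stop between vowels /e/ and /i/, so it spirantizes to the fricative [z]. /judeagtaguedig/ → juzeagtaguezig.
Rule 3 (stop-cluster a-epenthesis): /g/ and /t/ form a stop–stop cluster, so [a] is inserted between them. /juzeagtaguezig/ → juzeagataguezig.
Rule 4 (final devoicing): /g/ is a voiced stop in word-final position, so it devoices to [k]. /juzeagataguezig/ → juzeagataguezik.

juzeagataguezik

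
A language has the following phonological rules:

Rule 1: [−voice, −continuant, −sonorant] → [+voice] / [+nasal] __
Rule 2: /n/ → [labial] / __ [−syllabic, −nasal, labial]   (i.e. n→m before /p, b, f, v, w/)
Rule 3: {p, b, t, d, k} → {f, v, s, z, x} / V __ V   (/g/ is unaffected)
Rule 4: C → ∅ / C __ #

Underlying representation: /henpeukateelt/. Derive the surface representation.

hembeuxaseel

Rule 1 (post-nasal voicing): /p/ is a voiceless stop immediately after the nasal /n/, so it voices to [b]. /henpeukateelt/ → henbeukateelt.
Rule 2 (nasal place assimilation): /n/ precedes the labial consonant /b/, so it assimilates in place to [m]. /henbeukateelt/ → hembeukateelt.
Rule 3 (intervocalic spirantization): /k/ is a stop between vowels /u/ and /a/, so it spirantizes to the fricative [x]. /t/ is a stop between vowels /a/ and /e/, so it spirantizes to the fricative [s]. /hembeukateelt/ → hembeuxaseelt.
Rule 4 (final cluster simplification): /t/ is the second consonant of a word-final cluster /lt/, so it deletes. /hembeuxaseelt/ → hembeuxaseel.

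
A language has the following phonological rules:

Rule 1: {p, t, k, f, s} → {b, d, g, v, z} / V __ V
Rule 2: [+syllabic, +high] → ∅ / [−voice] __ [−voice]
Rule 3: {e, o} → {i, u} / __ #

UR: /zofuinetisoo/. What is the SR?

Rule 1 (intervocalic voicing): /f/ is a voiceless obstruent between vowels /o/ and /u/, so it voices to [v]. /t/ is a voiceless obstruent between vowels /e/ and /i/, so it voices to [d]. /s/ is a voiceless obstruent between vowels /i/ and /o/, so it voices to [z]. /zofuinetisoo/ → zovuinedizoo.
Rule 2 (high vowel syncope): no segment meets the environment; /zovuinedizoo/ is unchanged.
Rule 3 (final vowel raising): /o/ is a mid vowel in word-final position, so it raises to [u]. /zovuinedizoo/ → zovuinedizou.

zovuinedizou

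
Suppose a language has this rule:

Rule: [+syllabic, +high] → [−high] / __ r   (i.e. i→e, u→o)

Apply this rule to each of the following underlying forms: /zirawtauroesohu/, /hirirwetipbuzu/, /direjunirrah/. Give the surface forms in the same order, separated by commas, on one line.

/zirawtauroesohu/: /i/ is a high vowel immediately before /r/, so it lowers to [e]. /u/ is a high vowel immediately before /r/, so it lowers to [o]. → [zerawtaoroesohu].
/hirirwetipbuzu/: /i/ is a high vowel immediately before /r/, so it lowers to [e]. /i/ is a high vowel immediately before /r/, so it lowers to [e]. → [hererwetipbuzu].
/direjunirrah/: /i/ is a high vowel immediately before /r/, so it lowers to [e]. /i/ is a high vowel immediately before /r/, so it lowers to [e]. → [derejunerrah].

zerawtaoroesohu, hererwetipbuzu, derejunerrah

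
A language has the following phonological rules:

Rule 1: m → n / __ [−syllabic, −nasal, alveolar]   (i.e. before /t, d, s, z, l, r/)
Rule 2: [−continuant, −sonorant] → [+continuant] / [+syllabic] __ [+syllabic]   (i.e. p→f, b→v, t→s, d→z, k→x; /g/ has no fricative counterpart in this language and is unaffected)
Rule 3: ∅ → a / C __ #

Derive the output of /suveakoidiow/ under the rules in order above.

suveaxoiziowa

Rule 1 (nasal place assimilation): no segment meets the environment; /suveakoidiow/ is unchanged.
Rule 2 (intervocalic spirantization): /k/ is a stop between vowels /a/ and /o/, so it spirantizes to the fricative [x]. /d/ is a stop between vowels /i/ and /i/, so it spirantizes to the fricative [z]. /suveakoidiow/ → suveaxoiziow.
Rule 3 (final a-epenthesis): the form ends in the consonant /w/, so [a] is inserted word-finally. /suveaxoiziow/ → suveaxoiziowa.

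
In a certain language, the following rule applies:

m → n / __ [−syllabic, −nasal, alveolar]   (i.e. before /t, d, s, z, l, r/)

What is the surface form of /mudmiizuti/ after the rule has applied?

mudmiizuti

No segment of /mudmiizuti/ meets the structural description of the rule, so the form surfaces unchanged.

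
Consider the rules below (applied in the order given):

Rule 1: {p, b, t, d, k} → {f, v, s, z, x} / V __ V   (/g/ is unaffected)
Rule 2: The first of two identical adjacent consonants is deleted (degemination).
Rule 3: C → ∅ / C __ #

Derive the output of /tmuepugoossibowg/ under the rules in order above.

tmuefugoosivow

Rule 1 (intervocalic spirantization): /p/ is a stop between vowels /e/ and /u/, so it spirantizes to the fricative [f]. /b/ is a stop between vowels /i/ and /o/, so it spirantizes to the fricative [v]. /tmuepugoossibowg/ → tmuefugoossivowg.
Rule 2 (degemination): /ss/ is a geminate; the first /s/ deletes. /tmuefugoossivowg/ → tmuefugoosivowg.
Rule 3 (final cluster simplification): /g/ is the second consonant of a word-final cluster /wg/, so it deletes. /tmuefugoosivowg/ → tmuefugoosivow.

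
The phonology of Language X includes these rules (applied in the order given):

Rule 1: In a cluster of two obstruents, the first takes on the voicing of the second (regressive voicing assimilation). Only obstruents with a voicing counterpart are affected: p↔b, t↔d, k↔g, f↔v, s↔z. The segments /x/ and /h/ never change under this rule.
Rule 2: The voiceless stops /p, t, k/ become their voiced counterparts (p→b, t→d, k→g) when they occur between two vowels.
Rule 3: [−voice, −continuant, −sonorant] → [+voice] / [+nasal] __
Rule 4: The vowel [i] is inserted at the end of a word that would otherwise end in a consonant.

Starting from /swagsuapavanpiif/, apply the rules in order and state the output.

Rule 1 (regressive voicing assimilation): /g/ precedes the voiceless obstruent /s/, so it devoices to [k] by assimilation. /swagsuapavanpiif/ → swaksuapavanpiif.
Rule 2 (intervocalic voicing): /p/ is a voiceless stop between vowels /a/ and /a/, so it voices to [b]. /swaksuapavanpiif/ → swaksuabavanpiif.
Rule 3 (post-nasal voicing): /p/ is a voiceless stop immediately after the nasal /n/, so it voices to [b]. /swaksuabavanpiif/ → swaksuabavanbiif.
Rule 4 (final i-epenthesis): the form ends in the consonant /f/, so [i] is inserted word-finally. /swaksuabavanbiif/ → swaksuabavanbiifi.

swaksuabavanbiifi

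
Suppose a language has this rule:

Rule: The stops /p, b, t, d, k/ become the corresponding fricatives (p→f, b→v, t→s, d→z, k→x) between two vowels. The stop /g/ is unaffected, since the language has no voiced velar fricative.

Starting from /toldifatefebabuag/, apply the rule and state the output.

/t/ is a stop between vowels /a/ and /e/, so it spirantizes to the fricative [s].
/b/ is a stop between vowels /e/ and /a/, so it spirantizes to the fricative [v].
/b/ is a stop between vowels /a/ and /u/, so it spirantizes to the fricative [v].
The other instances of /t/, /d/ do not occur in the required environment and remain unchanged.
Surface form: [toldifasefevavuag].

toldifasefevavuag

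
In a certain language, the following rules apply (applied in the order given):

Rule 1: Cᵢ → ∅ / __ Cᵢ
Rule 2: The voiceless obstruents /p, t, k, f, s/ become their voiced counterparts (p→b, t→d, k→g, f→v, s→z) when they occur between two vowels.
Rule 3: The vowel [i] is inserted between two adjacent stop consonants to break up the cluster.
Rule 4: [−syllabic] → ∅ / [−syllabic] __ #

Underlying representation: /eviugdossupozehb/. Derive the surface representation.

Rule 1 (degemination): /ss/ is a geminate; the first /s/ deletes. /eviugdossupozehb/ → eviugdosupozehb.
Rule 2 (intervocalic voicing): /s/ is a voiceless obstruent between vowels /o/ and /u/, so it voices to [z]. /p/ is a voiceless obstruent between vowels /u/ and /o/, so it voices to [b]. /eviugdosupozehb/ → eviugdozubozehb.
Rule 3 (stop-cluster i-epenthesis): /g/ and /d/ form a stop–stop cluster, so [i] is inserted between them. /eviugdozubozehb/ → eviugidozubozehb.
Rule 4 (final cluster simplification): /b/ is the second consonant of a word-final cluster /hb/, so it deletes. /eviugidozubozehb/ → eviugidozubozeh.

eviugidozubozeh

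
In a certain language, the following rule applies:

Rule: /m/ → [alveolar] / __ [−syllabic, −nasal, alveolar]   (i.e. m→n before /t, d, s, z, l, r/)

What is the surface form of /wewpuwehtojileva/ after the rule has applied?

No segment of /wewpuwehtojileva/ meets the structural description of the rule, so the form surfaces unchanged.

wewpuwehtojileva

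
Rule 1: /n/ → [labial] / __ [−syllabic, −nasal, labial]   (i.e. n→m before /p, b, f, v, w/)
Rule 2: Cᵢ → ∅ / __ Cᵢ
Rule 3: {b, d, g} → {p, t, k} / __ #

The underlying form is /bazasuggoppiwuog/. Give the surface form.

Rule 1 (nasal place assimilation): no segment meets the environment; /bazasuggoppiwuog/ is unchanged.
Rule 2 (degemination): /gg/ is a geminate; the first /g/ deletes. /pp/ is a geminate; the first /p/ deletes. /bazasuggoppiwuog/ → bazasugopiwuog.
Rule 3 (final devoicing): /g/ is a voiced stop in word-final position, so it devoices to [k]. /bazasugopiwuog/ → bazasugopiwuok.

bazasugopiwuok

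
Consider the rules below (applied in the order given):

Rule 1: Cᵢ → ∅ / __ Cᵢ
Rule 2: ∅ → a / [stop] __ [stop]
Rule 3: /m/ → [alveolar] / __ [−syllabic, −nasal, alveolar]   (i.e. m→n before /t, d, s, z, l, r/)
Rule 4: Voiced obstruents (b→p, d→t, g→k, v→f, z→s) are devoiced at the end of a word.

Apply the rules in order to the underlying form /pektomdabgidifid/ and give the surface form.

Rule 1 (degemination): no segment meets the environment; /pektomdabgidifid/ is unchanged.
Rule 2 (stop-cluster a-epenthesis): /k/ and /t/ form a stop–stop cluster, so [a] is inserted between them. /b/ and /g/ form a stop–stop cluster, so [a] is inserted between them. /pektomdabgidifid/ → pekatomdabagidifid.
Rule 3 (nasal place assimilation): /m/ precedes the alveolar consonant /d/, so it assimilates in place to [n]. /pekatomdabagidifid/ → pekatondabagidifid.
Rule 4 (final devoicing): /d/ is a voiced obstruent in word-final position, so it devoices to [t]. /pekatondabagidifid/ → pekatondabagidifit.

pekatondabagidifit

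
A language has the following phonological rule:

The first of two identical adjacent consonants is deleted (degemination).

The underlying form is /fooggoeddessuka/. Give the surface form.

foogoedesuka

/gg/ is a geminate; the first /g/ deletes.
/dd/ is a geminate; the first /d/ deletes.
/ss/ is a geminate; the first /s/ deletes.
The other instances of /f/, /g/, /d/, /s/, /k/ do not occur in the required environment and remain unchanged.
Surface form: [foogoedesuka].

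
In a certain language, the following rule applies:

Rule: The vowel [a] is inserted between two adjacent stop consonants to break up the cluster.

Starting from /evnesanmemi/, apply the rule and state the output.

evnesanmemi

No segment of /evnesanmemi/ meets the structural description of the rule, so the form surfaces unchanged.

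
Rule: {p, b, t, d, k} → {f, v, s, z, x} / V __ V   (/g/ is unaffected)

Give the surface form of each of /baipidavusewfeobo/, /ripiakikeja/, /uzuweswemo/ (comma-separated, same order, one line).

/baipidavusewfeobo/: /p/ is a stop between vowels /i/ and /i/, so it spirantizes to the fricative [f]. /d/ is a stop between vowels /i/ and /a/, so it spirantizes to the fricative [z]. /b/ is a stop between vowels /o/ and /o/, so it spirantizes to the fricative [v]. → [baifizavusewfeovo].
/ripiakikeja/: /p/ is a stop between vowels /i/ and /i/, so it spirantizes to the fricative [f]. /k/ is a stop between vowels /a/ and /i/, so it spirantizes to the fricative [x]. /k/ is a stop between vowels /i/ and /e/, so it spirantizes to the fricative [x]. → [rifiaxixeja].
/uzuweswemo/: the rule's environment is not met; surfaces unchanged as [uzuweswemo].

baifizavusewfeovo, rifiaxixeja, uzuweswemo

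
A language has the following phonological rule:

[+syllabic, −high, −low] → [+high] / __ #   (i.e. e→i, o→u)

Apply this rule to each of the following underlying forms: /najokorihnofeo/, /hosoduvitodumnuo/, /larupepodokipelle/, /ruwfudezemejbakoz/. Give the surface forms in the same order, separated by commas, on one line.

najokorihnofeu, hosoduvitodumnuu, larupepodokipelli, ruwfudezemejbakoz

/najokorihnofeo/: /o/ is a mid vowel in word-final position, so it raises to [u]. → [najokorihnofeu].
/hosoduvitodumnuo/: /o/ is a mid vowel in word-final position, so it raises to [u]. → [hosoduvitodumnuu].
/larupepodokipelle/: /e/ is a mid vowel in word-final position, so it raises to [i]. → [larupepodokipelli].
/ruwfudezemejbakoz/: the rule's environment is not met; surfaces unchanged as [ruwfudezemejbakoz].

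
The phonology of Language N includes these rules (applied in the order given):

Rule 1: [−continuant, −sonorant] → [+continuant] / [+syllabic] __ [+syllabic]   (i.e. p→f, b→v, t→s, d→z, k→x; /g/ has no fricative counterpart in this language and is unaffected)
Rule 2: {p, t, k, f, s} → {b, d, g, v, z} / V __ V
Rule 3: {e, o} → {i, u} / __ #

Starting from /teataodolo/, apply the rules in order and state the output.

teazaozolu

Rule 1 (intervocalic spirantization): /t/ is a stop between vowels /a/ and /a/, so it spirantizes to the fricative [s]. /d/ is a stop between vowels /o/ and /o/, so it spirantizes to the fricative [z]. /teataodolo/ → teasaozolo.
Rule 2 (intervocalic voicing): /s/ is a voiceless obstruent between vowels /a/ and /a/, so it voices to [z]. /teasaozolo/ → teazaozolo.
Rule 3 (final vowel raising): /o/ is a mid vowel in word-final position, so it raises to [u]. /teazaozolo/ → teazaozolu.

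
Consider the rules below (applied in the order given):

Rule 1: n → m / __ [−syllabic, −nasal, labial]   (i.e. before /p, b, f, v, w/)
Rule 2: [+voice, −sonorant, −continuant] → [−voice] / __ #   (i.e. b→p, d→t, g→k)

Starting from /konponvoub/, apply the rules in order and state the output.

Rule 1 (nasal place assimilation): /n/ precedes the labial consonant /p/, so it assimilates in place to [m]. /n/ precedes the labial consonant /v/, so it assimilates in place to [m]. /konponvoub/ → kompomvoub.
Rule 2 (final devoicing): /b/ is a voiced stop in word-final position, so it devoices to [p]. /kompomvoub/ → kompomvoup.

kompomvoup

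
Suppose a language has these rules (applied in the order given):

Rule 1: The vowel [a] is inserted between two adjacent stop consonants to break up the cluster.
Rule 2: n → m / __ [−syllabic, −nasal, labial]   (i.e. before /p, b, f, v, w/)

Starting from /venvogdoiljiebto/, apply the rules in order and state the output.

Rule 1 (stop-cluster a-epenthesis): /g/ and /d/ form a stop–stop cluster, so [a] is inserted between them. /b/ and /t/ form a stop–stop cluster, so [a] is inserted between them. /venvogdoiljiebto/ → venvogadoiljiebato.
Rule 2 (nasal place assimilation): /n/ precedes the labial consonant /v/, so it assimilates in place to [m]. /venvogadoiljiebato/ → vemvogadoiljiebato.

vemvogadoiljiebato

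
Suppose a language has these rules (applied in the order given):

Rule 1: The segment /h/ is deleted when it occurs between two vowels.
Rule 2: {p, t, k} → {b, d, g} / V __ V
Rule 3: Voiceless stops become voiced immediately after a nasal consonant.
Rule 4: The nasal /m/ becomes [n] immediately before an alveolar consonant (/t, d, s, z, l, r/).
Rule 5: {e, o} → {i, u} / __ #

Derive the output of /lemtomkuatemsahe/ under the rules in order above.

Rule 1 (intervocalic h-deletion): /h/ occurs between vowels /a/ and /e/, so it deletes. /lemtomkuatemsahe/ → lemtomkuatemsae.
Rule 2 (intervocalic voicing): /t/ is a voiceless stop between vowels /a/ and /e/, so it voices to [d]. /lemtomkuatemsae/ → lemtomkuademsae.
Rule 3 (post-nasal voicing): /t/ is a voiceless stop immediately after the nasal /m/, so it voices to [d]. /k/ is a voiceless stop immediately after the nasal /m/, so it voices to [g]. /lemtomkuademsae/ → lemdomguademsae.
Rule 4 (nasal place assimilation): /m/ precedes the alveolar consonant /d/, so it assimilates in place to [n]. /m/ precedes the alveolar consonant /s/, so it assimilates in place to [n]. /lemdomguademsae/ → lendomguadensae.
Rule 5 (final vowel raising): /e/ is a mid vowel in word-final position, so it raises to [i]. /lendomguadensae/ → lendomguadensai.

lendomguadensai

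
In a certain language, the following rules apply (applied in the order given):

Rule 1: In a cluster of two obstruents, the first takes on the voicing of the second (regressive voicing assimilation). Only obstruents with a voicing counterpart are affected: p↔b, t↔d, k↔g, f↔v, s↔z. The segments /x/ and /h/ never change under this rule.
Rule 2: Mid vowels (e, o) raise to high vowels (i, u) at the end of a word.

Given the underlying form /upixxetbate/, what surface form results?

Rule 1 (regressive voicing assimilation): /t/ precedes the voiced obstruent /b/, so it voices to [d] by assimilation. /upixxetbate/ → upixxedbate.
Rule 2 (final vowel raising): /e/ is a mid vowel in word-final position, so it raises to [i]. /upixxedbate/ → upixxedbati.

upixxedbati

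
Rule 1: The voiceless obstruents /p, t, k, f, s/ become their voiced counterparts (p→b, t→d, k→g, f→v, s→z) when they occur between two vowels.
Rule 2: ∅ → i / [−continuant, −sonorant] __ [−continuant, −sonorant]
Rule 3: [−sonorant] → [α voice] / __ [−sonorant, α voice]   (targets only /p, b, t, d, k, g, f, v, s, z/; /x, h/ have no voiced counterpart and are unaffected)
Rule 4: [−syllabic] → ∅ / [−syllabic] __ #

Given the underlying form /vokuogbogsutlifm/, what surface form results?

voguogiboksutlif

Rule 1 (intervocalic voicing): /k/ is a voiceless obstruent between vowels /o/ and /u/, so it voices to [g]. /vokuogbogsutlifm/ → voguogbogsutlifm.
Rule 2 (stop-cluster i-epenthesis): /g/ and /b/ form a stop–stop cluster, so [i] is inserted between them. /voguogbogsutlifm/ → voguogibogsutlifm.
Rule 3 (regressive voicing assimilation): /g/ precedes the voiceless obstruent /s/, so it devoices to [k] by assimilation. /voguogibogsutlifm/ → voguogiboksutlifm.
Rule 4 (final cluster simplification): /m/ is the second consonant of a word-final cluster /fm/, so it deletes. /voguogiboksutlifm/ → voguogiboksutlif.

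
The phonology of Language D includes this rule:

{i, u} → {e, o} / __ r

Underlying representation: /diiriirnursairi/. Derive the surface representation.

/i/ is a high vowel immediately before /r/, so it lowers to [e].
/i/ is a high vowel immediately before /r/, so it lowers to [e].
/u/ is a high vowel immediately before /r/, so it lowers to [o].
/i/ is a high vowel immediately before /r/, so it lowers to [e].
The other instances of /i/ do not occur in the required environment and remain unchanged.
Surface form: [dieriernorsaeri].

dieriernorsaeri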